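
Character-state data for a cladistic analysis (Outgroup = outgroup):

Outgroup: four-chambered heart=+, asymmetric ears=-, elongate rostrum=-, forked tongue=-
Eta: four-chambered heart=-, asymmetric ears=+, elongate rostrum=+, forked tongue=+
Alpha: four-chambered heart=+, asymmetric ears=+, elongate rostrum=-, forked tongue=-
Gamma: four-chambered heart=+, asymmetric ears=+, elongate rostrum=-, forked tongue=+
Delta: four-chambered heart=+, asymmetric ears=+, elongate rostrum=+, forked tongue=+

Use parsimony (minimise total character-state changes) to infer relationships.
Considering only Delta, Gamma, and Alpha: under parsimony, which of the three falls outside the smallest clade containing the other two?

Alpha

Character polarity is set by the outgroup: the derived state is whichever differs from the outgroup's state, so for four-chambered heart the derived state is '-', and for the remaining characters it is '+'.
four-chambered heart (derived state '-') is unique to Eta (autapomorphy; uninformative for grouping).
asymmetric ears (derived state '+') is shared by all ingroup taxa — unites the whole ingroup.
elongate rostrum: derived state '+' in Delta and Eta only — synapomorphy for {Delta, Eta}.
forked tongue (derived state '+') is shared by Delta, Eta, and Gamma — a synapomorphy uniting that clade.
Most parsimonious ingroup topology: (((Eta,Delta),Gamma),Alpha).
Gamma and Delta share a more recent common ancestor with each other than either does with Alpha, so Alpha is the least closely related of the three.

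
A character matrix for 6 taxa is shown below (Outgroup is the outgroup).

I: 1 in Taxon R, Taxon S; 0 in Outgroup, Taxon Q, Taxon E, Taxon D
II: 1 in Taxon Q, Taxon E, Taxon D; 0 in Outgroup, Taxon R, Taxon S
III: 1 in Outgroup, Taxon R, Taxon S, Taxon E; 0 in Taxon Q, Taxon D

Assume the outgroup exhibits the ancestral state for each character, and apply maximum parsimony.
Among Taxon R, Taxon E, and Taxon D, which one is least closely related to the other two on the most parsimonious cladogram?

Taxon R

Character polarity is set by the outgroup: the derived state is whichever differs from the outgroup's state, so for III the derived state is '0', and for the remaining characters it is '1'.
I (derived state '1') is shared by Taxon R and Taxon S — a synapomorphy uniting that clade.
II (derived state '1') is shared by Taxon D, Taxon E, and Taxon Q — a synapomorphy uniting that clade.
III (derived state '0') is shared by Taxon D and Taxon Q — a synapomorphy uniting that clade.
Most parsimonious ingroup topology: ((Taxon R,Taxon S),((Taxon Q,Taxon D),Taxon E)).
Taxon E and Taxon D share a more recent common ancestor with each other than either does with Taxon R, so Taxon R is the least closely related of the three.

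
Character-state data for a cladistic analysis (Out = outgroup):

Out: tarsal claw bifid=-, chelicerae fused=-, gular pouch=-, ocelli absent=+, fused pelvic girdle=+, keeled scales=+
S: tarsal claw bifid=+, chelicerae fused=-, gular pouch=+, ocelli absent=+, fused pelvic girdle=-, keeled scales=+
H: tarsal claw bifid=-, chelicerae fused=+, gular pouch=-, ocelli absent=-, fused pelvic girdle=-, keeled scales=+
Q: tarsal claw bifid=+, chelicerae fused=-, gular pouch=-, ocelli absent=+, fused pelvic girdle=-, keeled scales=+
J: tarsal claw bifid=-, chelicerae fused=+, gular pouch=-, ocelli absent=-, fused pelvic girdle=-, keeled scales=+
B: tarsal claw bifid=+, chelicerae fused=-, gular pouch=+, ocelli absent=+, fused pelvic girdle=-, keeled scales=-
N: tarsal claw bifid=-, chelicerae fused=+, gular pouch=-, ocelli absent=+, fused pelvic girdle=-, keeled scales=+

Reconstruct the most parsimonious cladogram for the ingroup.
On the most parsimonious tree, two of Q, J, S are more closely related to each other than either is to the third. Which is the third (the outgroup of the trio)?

J

Character polarity is set by the outgroup: the derived state is whichever differs from the outgroup's state, so for ocelli absent, fused pelvic girdle, keeled scales the derived state is '-', and for the remaining characters it is '+'.
Only B, Q, and S show the derived state '+' for tarsal claw bifid, supporting them as a clade.
Only H, J, and N show the derived state '+' for chelicerae fused, supporting them as a clade.
Only B and S show the derived state '+' for gular pouch, supporting them as a clade.
ocelli absent: derived state '-' in H and J only — synapomorphy for {H, J}.
All ingroup taxa share the derived state '-' for fused pelvic girdle; it defines the ingroup but does not resolve relationships within it.
keeled scales (derived state '-') is unique to B (autapomorphy; uninformative for grouping).
Most parsimonious ingroup topology: (((S,B),Q),((H,J),N)).
S and Q share a more recent common ancestor with each other than either does with J, so J is the least closely related of the three.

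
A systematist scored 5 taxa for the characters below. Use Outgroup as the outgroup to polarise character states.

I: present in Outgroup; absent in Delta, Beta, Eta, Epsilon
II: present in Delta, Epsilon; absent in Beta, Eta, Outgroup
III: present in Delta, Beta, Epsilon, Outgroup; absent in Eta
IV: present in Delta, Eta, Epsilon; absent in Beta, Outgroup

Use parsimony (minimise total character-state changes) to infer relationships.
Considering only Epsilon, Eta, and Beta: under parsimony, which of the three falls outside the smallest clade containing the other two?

Beta

Character polarity is set by the outgroup: the derived state is whichever differs from the outgroup's state, so for I, III the derived state is 'absent', and for the remaining characters it is 'present'.
I (derived state 'absent') is shared by all ingroup taxa — unites the whole ingroup.
II (derived state 'present') is shared by Delta and Epsilon — a synapomorphy uniting that clade.
III: derived state 'absent' in Eta only — an autapomorphy, so it tells us nothing about relationships among taxa.
IV: derived state 'present' in Delta, Epsilon, and Eta only — synapomorphy for {Delta, Epsilon, Eta}.
Most parsimonious ingroup topology: (Beta,(Eta,(Delta,Epsilon))).
Eta and Epsilon share a more recent common ancestor with each other than either does with Beta, so Beta is the least closely related of the three.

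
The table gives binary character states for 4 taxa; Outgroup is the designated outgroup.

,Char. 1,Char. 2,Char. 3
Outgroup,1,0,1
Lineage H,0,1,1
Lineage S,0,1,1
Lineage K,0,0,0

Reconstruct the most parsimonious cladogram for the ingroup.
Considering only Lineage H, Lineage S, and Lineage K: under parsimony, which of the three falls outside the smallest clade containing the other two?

Character polarity is set by the outgroup: the derived state is whichever differs from the outgroup's state, so for Char. 1, Char. 3 the derived state is '0', and for the remaining characters it is '1'.
Char. 1 (derived state '0') is shared by all ingroup taxa — unites the whole ingroup.
Only Lineage H and Lineage S show the derived state '1' for Char. 2, supporting them as a clade.
Char. 3 (derived state '0') is unique to Lineage K (autapomorphy; uninformative for grouping).
Most parsimonious ingroup topology: ((Lineage S,Lineage H),Lineage K).
Lineage H and Lineage S share a more recent common ancestor with each other than either does with Lineage K, so Lineage K is the least closely related of the three.

Lineage K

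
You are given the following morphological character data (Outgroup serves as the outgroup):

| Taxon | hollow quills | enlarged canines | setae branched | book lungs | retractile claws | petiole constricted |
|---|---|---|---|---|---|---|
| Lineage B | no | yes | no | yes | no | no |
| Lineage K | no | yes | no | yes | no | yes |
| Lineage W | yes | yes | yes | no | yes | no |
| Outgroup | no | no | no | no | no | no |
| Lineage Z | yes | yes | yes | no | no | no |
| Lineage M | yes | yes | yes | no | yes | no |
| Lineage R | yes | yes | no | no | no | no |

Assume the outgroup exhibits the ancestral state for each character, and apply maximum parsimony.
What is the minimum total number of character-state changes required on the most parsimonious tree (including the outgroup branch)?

6

The outgroup has state 'no' for every character, so 'yes' is the derived state throughout.
hollow quills (derived state 'yes') is shared by Lineage M, Lineage R, Lineage W, and Lineage Z — a synapomorphy uniting that clade.
enlarged canines (derived state 'yes') is shared by all ingroup taxa — unites the whole ingroup.
Only Lineage M, Lineage W, and Lineage Z show the derived state 'yes' for setae branched, supporting them as a clade.
Only Lineage B and Lineage K show the derived state 'yes' for book lungs, supporting them as a clade.
retractile claws (derived state 'yes') is shared by Lineage M and Lineage W — a synapomorphy uniting that clade.
petiole constricted: derived state 'yes' in Lineage K only — an autapomorphy, so it tells us nothing about relationships among taxa.
Most parsimonious ingroup topology: ((Lineage K,Lineage B),(((Lineage W,Lineage M),Lineage Z),Lineage R)).
Changes per character on this tree: hollow quills: 1; enlarged canines: 1; setae branched: 1; book lungs: 1; retractile claws: 1; petiole constricted: 1.
Total = 6.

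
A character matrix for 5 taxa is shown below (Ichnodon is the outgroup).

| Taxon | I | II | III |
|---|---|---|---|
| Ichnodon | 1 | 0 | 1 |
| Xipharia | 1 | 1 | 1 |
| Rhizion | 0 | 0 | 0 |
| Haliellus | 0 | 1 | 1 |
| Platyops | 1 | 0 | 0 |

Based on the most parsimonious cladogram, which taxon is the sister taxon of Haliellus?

Xipharia

Character polarity is set by the outgroup: the derived state is whichever differs from the outgroup's state, so for I, III the derived state is '0', and for the remaining characters it is '1'.
I (state '0') occurs in Haliellus and Rhizion but conflicts with the nesting implied by the other characters — most parsimoniously interpreted as homoplasy.
II (derived state '1') is shared by Haliellus and Xipharia — a synapomorphy uniting that clade.
III (derived state '0') is shared by Platyops and Rhizion — a synapomorphy uniting that clade.
Most parsimonious ingroup topology: ((Xipharia,Haliellus),(Rhizion,Platyops)).
Haliellus and Xipharia form a cherry on this tree, so they are sister taxa.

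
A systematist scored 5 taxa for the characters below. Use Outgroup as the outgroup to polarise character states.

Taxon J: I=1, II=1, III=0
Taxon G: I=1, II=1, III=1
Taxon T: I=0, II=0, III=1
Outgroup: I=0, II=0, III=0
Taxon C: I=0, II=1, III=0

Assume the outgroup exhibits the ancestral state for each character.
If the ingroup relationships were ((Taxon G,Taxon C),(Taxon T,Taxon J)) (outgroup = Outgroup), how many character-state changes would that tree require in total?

6

Map each character onto ((Taxon G,Taxon C),(Taxon T,Taxon J)) (rooted by Outgroup) and count the minimum state changes it requires (Fitch parsimony):
I: 2; II: 2; III: 2.
Total tree length = 6.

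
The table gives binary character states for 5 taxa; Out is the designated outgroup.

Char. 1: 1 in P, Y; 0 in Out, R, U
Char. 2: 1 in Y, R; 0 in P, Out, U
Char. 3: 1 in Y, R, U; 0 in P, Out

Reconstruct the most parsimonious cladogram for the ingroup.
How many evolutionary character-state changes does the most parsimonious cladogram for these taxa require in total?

The outgroup has state '0' for every character, so '1' is the derived state throughout.
Char. 1 (state '1') occurs in P and Y but conflicts with the nesting implied by the other characters — most parsimoniously interpreted as homoplasy.
Char. 2 (derived state '1') is shared by R and Y — a synapomorphy uniting that clade.
Only R, U, and Y show the derived state '1' for Char. 3, supporting them as a clade.
Most parsimonious ingroup topology: ((U,(R,Y)),P).
Changes per character on this tree: Char. 1: 2; Char. 2: 1; Char. 3: 1.
Total = 4.

4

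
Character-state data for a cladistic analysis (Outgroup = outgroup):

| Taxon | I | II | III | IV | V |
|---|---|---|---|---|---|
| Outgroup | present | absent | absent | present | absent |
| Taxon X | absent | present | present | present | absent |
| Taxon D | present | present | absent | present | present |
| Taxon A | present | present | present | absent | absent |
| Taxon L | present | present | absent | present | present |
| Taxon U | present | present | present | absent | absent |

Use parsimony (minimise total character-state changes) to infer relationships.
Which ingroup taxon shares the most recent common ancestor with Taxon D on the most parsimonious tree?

Taxon L

Character polarity is set by the outgroup: the derived state is whichever differs from the outgroup's state, so for I, IV the derived state is 'absent', and for the remaining characters it is 'present'.
I: derived state 'absent' in Taxon X only — an autapomorphy, so it tells us nothing about relationships among taxa.
All ingroup taxa share the derived state 'present' for II; it defines the ingroup but does not resolve relationships within it.
Only Taxon A, Taxon U, and Taxon X show the derived state 'present' for III, supporting them as a clade.
IV (derived state 'absent') is shared by Taxon A and Taxon U — a synapomorphy uniting that clade.
Only Taxon D and Taxon L show the derived state 'present' for V, supporting them as a clade.
Most parsimonious ingroup topology: ((Taxon X,(Taxon A,Taxon U)),(Taxon D,Taxon L)).
Taxon D and Taxon L form a cherry on this tree, so they are sister taxa.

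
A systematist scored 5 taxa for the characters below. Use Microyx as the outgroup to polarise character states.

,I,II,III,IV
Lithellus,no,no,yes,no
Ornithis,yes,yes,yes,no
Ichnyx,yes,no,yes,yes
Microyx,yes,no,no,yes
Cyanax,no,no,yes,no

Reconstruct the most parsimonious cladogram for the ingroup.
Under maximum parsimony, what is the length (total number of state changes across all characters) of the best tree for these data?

Character polarity is set by the outgroup: the derived state is whichever differs from the outgroup's state, so for I, IV the derived state is 'no', and for the remaining characters it is 'yes'.
I: derived state 'no' in Cyanax and Lithellus only — synapomorphy for {Cyanax, Lithellus}.
II: derived state 'yes' in Ornithis only — an autapomorphy, so it tells us nothing about relationships among taxa.
All ingroup taxa share the derived state 'yes' for III; it defines the ingroup but does not resolve relationships within it.
IV: derived state 'no' in Cyanax, Lithellus, and Ornithis only — synapomorphy for {Cyanax, Lithellus, Ornithis}.
Most parsimonious ingroup topology: (((Cyanax,Lithellus),Ornithis),Ichnyx).
Changes per character on this tree: I: 1; II: 1; III: 1; IV: 1.
Total = 4.

4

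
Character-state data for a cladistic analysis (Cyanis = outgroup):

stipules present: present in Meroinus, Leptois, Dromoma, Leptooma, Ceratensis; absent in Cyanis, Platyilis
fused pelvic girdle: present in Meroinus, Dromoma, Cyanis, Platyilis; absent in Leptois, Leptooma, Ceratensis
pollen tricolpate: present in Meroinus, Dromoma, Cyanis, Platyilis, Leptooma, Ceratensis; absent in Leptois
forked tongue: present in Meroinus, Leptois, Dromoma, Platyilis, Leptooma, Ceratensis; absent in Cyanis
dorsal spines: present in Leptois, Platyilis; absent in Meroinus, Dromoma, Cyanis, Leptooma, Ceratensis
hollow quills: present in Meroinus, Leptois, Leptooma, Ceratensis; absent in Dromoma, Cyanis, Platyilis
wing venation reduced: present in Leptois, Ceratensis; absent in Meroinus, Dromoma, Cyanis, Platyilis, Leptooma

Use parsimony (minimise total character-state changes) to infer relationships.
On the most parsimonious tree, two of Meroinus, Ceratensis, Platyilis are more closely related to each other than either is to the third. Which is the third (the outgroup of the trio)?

Character polarity is set by the outgroup: the derived state is whichever differs from the outgroup's state, so for fused pelvic girdle, pollen tricolpate the derived state is 'absent', and for the remaining characters it is 'present'.
stipules present (derived state 'present') is shared by Ceratensis, Dromoma, Leptois, Leptooma, and Meroinus — a synapomorphy uniting that clade.
fused pelvic girdle: derived state 'absent' in Ceratensis, Leptois, and Leptooma only — synapomorphy for {Ceratensis, Leptois, Leptooma}.
pollen tricolpate (derived state 'absent') is unique to Leptois (autapomorphy; uninformative for grouping).
forked tongue (derived state 'present') is shared by all ingroup taxa — unites the whole ingroup.
dorsal spines groups Leptois and Platyilis, which is incompatible with the clades supported by the remaining characters; treating it as convergent (homoplasy) costs fewer steps than any alternative tree.
hollow quills (derived state 'present') is shared by Ceratensis, Leptois, Leptooma, and Meroinus — a synapomorphy uniting that clade.
wing venation reduced: derived state 'present' in Ceratensis and Leptois only — synapomorphy for {Ceratensis, Leptois}.
Most parsimonious ingroup topology: (((Meroinus,(Leptooma,(Leptois,Ceratensis))),Dromoma),Platyilis).
Meroinus and Ceratensis share a more recent common ancestor with each other than either does with Platyilis, so Platyilis is the least closely related of the three.

Platyilis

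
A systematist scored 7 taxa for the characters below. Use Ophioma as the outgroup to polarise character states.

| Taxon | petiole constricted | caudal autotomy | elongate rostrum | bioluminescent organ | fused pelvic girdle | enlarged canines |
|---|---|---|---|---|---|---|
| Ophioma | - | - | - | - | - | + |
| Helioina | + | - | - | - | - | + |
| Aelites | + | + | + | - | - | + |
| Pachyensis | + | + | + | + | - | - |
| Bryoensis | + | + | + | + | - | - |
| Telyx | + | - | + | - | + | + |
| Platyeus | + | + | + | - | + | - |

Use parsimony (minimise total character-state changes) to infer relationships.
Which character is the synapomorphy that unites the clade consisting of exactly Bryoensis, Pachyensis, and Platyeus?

Character polarity is set by the outgroup: the derived state is whichever differs from the outgroup's state, so for enlarged canines the derived state is '-', and for the remaining characters it is '+'.
petiole constricted (derived state '+') is shared by all ingroup taxa — unites the whole ingroup.
Only Aelites, Bryoensis, Pachyensis, and Platyeus show the derived state '+' for caudal autotomy, supporting them as a clade.
elongate rostrum (derived state '+') is shared by Aelites, Bryoensis, Pachyensis, Platyeus, and Telyx — a synapomorphy uniting that clade.
Only Bryoensis and Pachyensis show the derived state '+' for bioluminescent organ, supporting them as a clade.
fused pelvic girdle groups Platyeus and Telyx, which is incompatible with the clades supported by the remaining characters; treating it as convergent (homoplasy) costs fewer steps than any alternative tree.
enlarged canines (derived state '-') is shared by Bryoensis, Pachyensis, and Platyeus — a synapomorphy uniting that clade.
Most parsimonious ingroup topology: (Helioina,((Aelites,((Pachyensis,Bryoensis),Platyeus)),Telyx)).
The clade {Bryoensis, Pachyensis, Platyeus} is supported by enlarged canines: its derived state '-' occurs in exactly those taxa and in no other taxon (including the outgroup).

enlarged canines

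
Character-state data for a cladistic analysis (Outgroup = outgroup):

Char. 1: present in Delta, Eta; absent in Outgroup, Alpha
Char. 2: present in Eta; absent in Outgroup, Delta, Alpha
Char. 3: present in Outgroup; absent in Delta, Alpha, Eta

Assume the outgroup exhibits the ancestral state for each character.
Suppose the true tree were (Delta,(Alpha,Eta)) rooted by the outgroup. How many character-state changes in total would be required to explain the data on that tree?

4

Map each character onto (Delta,(Alpha,Eta)) (rooted by Outgroup) and count the minimum state changes it requires (Fitch parsimony):
Char. 1: 2; Char. 2: 1; Char. 3: 1.
Total tree length = 4.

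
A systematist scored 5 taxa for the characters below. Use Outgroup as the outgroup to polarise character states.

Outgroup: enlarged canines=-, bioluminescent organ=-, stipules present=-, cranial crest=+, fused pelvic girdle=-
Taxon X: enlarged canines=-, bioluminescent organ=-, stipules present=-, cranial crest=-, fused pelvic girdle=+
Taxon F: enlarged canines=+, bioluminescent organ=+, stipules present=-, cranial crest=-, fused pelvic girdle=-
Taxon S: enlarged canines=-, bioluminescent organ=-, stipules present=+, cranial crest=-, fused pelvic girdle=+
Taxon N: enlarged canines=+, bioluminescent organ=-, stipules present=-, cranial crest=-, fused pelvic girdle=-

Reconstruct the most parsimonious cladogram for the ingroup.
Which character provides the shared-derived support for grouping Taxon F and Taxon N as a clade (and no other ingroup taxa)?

enlarged canines

Character polarity is set by the outgroup: the derived state is whichever differs from the outgroup's state, so for cranial crest the derived state is '-', and for the remaining characters it is '+'.
enlarged canines (derived state '+') is shared by Taxon F and Taxon N — a synapomorphy uniting that clade.
bioluminescent organ: derived state '+' in Taxon F only — an autapomorphy, so it tells us nothing about relationships among taxa.
stipules present (derived state '+') is unique to Taxon S (autapomorphy; uninformative for grouping).
cranial crest (derived state '-') is shared by all ingroup taxa — unites the whole ingroup.
fused pelvic girdle (derived state '+') is shared by Taxon S and Taxon X — a synapomorphy uniting that clade.
Most parsimonious ingroup topology: ((Taxon X,Taxon S),(Taxon F,Taxon N)).
The clade {Taxon F, Taxon N} is supported by enlarged canines: its derived state '+' occurs in exactly those taxa and in no other taxon (including the outgroup).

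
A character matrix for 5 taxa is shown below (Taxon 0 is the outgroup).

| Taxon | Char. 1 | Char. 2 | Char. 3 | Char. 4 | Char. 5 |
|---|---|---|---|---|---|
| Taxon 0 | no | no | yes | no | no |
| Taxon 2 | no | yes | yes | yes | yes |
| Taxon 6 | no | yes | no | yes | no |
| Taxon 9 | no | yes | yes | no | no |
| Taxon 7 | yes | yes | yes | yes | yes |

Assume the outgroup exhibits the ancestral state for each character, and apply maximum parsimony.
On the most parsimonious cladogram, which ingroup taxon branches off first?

Character polarity is set by the outgroup: the derived state is whichever differs from the outgroup's state, so for Char. 3 the derived state is 'no', and for the remaining characters it is 'yes'.
Char. 1 (derived state 'yes') is unique to Taxon 7 (autapomorphy; uninformative for grouping).
Char. 2 (derived state 'yes') is shared by all ingroup taxa — unites the whole ingroup.
Char. 3 (derived state 'no') is unique to Taxon 6 (autapomorphy; uninformative for grouping).
Only Taxon 2, Taxon 6, and Taxon 7 show the derived state 'yes' for Char. 4, supporting them as a clade.
Char. 5 (derived state 'yes') is shared by Taxon 2 and Taxon 7 — a synapomorphy uniting that clade.
Most parsimonious ingroup topology: (((Taxon 2,Taxon 7),Taxon 6),Taxon 9).
Taxon 9 is sister to the clade containing all other ingroup taxa, so it is the earliest-diverging (most basal) ingroup lineage.

Taxon 9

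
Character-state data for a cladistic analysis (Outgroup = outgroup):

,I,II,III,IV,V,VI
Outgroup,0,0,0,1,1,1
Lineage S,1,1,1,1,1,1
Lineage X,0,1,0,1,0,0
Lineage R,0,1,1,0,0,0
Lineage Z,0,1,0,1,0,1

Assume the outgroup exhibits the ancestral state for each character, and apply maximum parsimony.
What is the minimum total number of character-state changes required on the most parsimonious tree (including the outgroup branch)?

Character polarity is set by the outgroup: the derived state is whichever differs from the outgroup's state, so for IV, V, VI the derived state is '0', and for the remaining characters it is '1'.
I: derived state '1' in Lineage S only — an autapomorphy, so it tells us nothing about relationships among taxa.
All ingroup taxa share the derived state '1' for II; it defines the ingroup but does not resolve relationships within it.
III (state '1') occurs in Lineage R and Lineage S but conflicts with the nesting implied by the other characters — most parsimoniously interpreted as homoplasy.
IV: derived state '0' in Lineage R only — an autapomorphy, so it tells us nothing about relationships among taxa.
V: derived state '0' in Lineage R, Lineage X, and Lineage Z only — synapomorphy for {Lineage R, Lineage X, Lineage Z}.
VI: derived state '0' in Lineage R and Lineage X only — synapomorphy for {Lineage R, Lineage X}.
Most parsimonious ingroup topology: (Lineage S,((Lineage X,Lineage R),Lineage Z)).
Changes per character on this tree: I: 1; II: 1; III: 2; IV: 1; V: 1; VI: 1.
Total = 7.

7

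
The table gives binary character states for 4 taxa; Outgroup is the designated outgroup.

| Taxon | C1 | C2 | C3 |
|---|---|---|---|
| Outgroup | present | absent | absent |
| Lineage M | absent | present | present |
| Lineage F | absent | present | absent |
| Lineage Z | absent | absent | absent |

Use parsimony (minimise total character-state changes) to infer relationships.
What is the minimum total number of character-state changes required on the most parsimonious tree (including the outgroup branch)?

Character polarity is set by the outgroup: the derived state is whichever differs from the outgroup's state, so for C1 the derived state is 'absent', and for the remaining characters it is 'present'.
All ingroup taxa share the derived state 'absent' for C1; it defines the ingroup but does not resolve relationships within it.
C2: derived state 'present' in Lineage F and Lineage M only — synapomorphy for {Lineage F, Lineage M}.
C3 (derived state 'present') is unique to Lineage M (autapomorphy; uninformative for grouping).
Most parsimonious ingroup topology: ((Lineage M,Lineage F),Lineage Z).
Changes per character on this tree: C1: 1; C2: 1; C3: 1.
Total = 3.

3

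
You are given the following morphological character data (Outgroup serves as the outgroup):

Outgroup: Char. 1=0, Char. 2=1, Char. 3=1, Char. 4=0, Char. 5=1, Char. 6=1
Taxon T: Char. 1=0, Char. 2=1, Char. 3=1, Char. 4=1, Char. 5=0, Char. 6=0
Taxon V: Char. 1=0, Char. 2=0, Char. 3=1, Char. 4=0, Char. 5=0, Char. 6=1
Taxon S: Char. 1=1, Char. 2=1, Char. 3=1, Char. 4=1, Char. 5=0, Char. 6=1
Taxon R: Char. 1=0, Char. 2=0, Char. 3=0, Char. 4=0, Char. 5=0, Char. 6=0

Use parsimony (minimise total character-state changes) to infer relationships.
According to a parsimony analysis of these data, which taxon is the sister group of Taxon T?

Character polarity is set by the outgroup: the derived state is whichever differs from the outgroup's state, so for Char. 2, Char. 3, Char. 5, Char. 6 the derived state is '0', and for the remaining characters it is '1'.
Char. 1: derived state '1' in Taxon S only — an autapomorphy, so it tells us nothing about relationships among taxa.
Char. 2: derived state '0' in Taxon R and Taxon V only — synapomorphy for {Taxon R, Taxon V}.
Char. 3 (derived state '0') is unique to Taxon R (autapomorphy; uninformative for grouping).
Char. 4 (derived state '1') is shared by Taxon S and Taxon T — a synapomorphy uniting that clade.
Char. 5 (derived state '0') is shared by all ingroup taxa — unites the whole ingroup.
Char. 6 (state '0') occurs in Taxon R and Taxon T but conflicts with the nesting implied by the other characters — most parsimoniously interpreted as homoplasy.
Most parsimonious ingroup topology: ((Taxon T,Taxon S),(Taxon V,Taxon R)).
Taxon T and Taxon S form a cherry on this tree, so they are sister taxa.

Taxon S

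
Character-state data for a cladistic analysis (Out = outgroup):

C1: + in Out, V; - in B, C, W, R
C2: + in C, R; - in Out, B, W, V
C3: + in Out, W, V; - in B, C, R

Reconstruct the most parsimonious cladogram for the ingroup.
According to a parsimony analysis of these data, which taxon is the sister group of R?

Character polarity is set by the outgroup: the derived state is whichever differs from the outgroup's state, so for C1, C3 the derived state is '-', and for the remaining characters it is '+'.
Only B, C, R, and W show the derived state '-' for C1, supporting them as a clade.
Only C and R show the derived state '+' for C2, supporting them as a clade.
C3: derived state '-' in B, C, and R only — synapomorphy for {B, C, R}.
Most parsimonious ingroup topology: (((B,(C,R)),W),V).
R and C form a cherry on this tree, so they are sister taxa.

C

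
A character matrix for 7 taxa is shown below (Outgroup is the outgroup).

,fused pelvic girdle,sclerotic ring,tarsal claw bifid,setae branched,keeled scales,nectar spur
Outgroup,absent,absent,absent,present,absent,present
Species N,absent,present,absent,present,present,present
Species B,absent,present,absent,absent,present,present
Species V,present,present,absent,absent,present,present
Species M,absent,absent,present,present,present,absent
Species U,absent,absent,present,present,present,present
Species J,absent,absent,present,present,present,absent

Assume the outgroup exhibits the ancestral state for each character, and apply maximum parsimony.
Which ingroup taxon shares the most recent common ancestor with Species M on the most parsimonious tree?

Species J

Character polarity is set by the outgroup: the derived state is whichever differs from the outgroup's state, so for setae branched, nectar spur the derived state is 'absent', and for the remaining characters it is 'present'.
fused pelvic girdle (derived state 'present') is unique to Species V (autapomorphy; uninformative for grouping).
sclerotic ring (derived state 'present') is shared by Species B, Species N, and Species V — a synapomorphy uniting that clade.
tarsal claw bifid (derived state 'present') is shared by Species J, Species M, and Species U — a synapomorphy uniting that clade.
setae branched (derived state 'absent') is shared by Species B and Species V — a synapomorphy uniting that clade.
keeled scales (derived state 'present') is shared by all ingroup taxa — unites the whole ingroup.
Only Species J and Species M show the derived state 'absent' for nectar spur, supporting them as a clade.
Most parsimonious ingroup topology: ((Species N,(Species B,Species V)),((Species M,Species J),Species U)).
Species M and Species J form a cherry on this tree, so they are sister taxa.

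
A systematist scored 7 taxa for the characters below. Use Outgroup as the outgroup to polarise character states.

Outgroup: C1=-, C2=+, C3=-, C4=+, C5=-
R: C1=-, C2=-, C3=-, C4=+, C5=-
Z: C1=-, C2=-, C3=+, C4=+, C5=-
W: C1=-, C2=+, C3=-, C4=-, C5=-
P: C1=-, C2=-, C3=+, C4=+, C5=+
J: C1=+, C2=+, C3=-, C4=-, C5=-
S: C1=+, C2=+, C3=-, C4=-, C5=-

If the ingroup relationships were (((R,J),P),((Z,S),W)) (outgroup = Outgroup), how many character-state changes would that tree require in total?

Map each character onto (((R,J),P),((Z,S),W)) (rooted by Outgroup) and count the minimum state changes it requires (Fitch parsimony):
C1: 2; C2: 3; C3: 2; C4: 3; C5: 1.
Total tree length = 11.

11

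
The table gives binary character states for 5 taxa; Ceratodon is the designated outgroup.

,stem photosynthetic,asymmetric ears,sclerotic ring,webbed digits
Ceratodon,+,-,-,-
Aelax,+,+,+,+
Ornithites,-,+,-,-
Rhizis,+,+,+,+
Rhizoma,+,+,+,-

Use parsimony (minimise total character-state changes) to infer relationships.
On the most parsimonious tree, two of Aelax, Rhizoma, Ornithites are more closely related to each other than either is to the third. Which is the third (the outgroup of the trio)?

Character polarity is set by the outgroup: the derived state is whichever differs from the outgroup's state, so for stem photosynthetic the derived state is '-', and for the remaining characters it is '+'.
stem photosynthetic: derived state '-' in Ornithites only — an autapomorphy, so it tells us nothing about relationships among taxa.
asymmetric ears (derived state '+') is shared by all ingroup taxa — unites the whole ingroup.
sclerotic ring (derived state '+') is shared by Aelax, Rhizis, and Rhizoma — a synapomorphy uniting that clade.
Only Aelax and Rhizis show the derived state '+' for webbed digits, supporting them as a clade.
Most parsimonious ingroup topology: (((Aelax,Rhizis),Rhizoma),Ornithites).
Aelax and Rhizoma share a more recent common ancestor with each other than either does with Ornithites, so Ornithites is the least closely related of the three.

Ornithites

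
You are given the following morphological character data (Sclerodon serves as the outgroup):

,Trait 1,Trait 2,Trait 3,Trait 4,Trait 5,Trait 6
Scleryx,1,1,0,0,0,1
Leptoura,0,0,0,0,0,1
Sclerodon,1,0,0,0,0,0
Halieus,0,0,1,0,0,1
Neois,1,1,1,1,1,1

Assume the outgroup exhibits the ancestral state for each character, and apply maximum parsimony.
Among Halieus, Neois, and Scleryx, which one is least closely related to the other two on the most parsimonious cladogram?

Character polarity is set by the outgroup: the derived state is whichever differs from the outgroup's state, so for Trait 1 the derived state is '0', and for the remaining characters it is '1'.
Trait 1 (derived state '0') is shared by Halieus and Leptoura — a synapomorphy uniting that clade.
Only Neois and Scleryx show the derived state '1' for Trait 2, supporting them as a clade.
Trait 3 (state '1') occurs in Halieus and Neois but conflicts with the nesting implied by the other characters — most parsimoniously interpreted as homoplasy.
Trait 4 (derived state '1') is unique to Neois (autapomorphy; uninformative for grouping).
Trait 5: derived state '1' in Neois only — an autapomorphy, so it tells us nothing about relationships among taxa.
All ingroup taxa share the derived state '1' for Trait 6; it defines the ingroup but does not resolve relationships within it.
Most parsimonious ingroup topology: ((Scleryx,Neois),(Leptoura,Halieus)).
Scleryx and Neois share a more recent common ancestor with each other than either does with Halieus, so Halieus is the least closely related of the three.

Halieus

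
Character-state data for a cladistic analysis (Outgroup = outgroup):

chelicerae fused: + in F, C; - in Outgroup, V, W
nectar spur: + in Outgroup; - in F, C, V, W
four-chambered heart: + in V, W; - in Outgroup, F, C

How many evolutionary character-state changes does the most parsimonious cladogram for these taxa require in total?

Character polarity is set by the outgroup: the derived state is whichever differs from the outgroup's state, so for nectar spur the derived state is '-', and for the remaining characters it is '+'.
chelicerae fused (derived state '+') is shared by C and F — a synapomorphy uniting that clade.
nectar spur (derived state '-') is shared by all ingroup taxa — unites the whole ingroup.
four-chambered heart: derived state '+' in V and W only — synapomorphy for {V, W}.
Most parsimonious ingroup topology: ((F,C),(V,W)).
Changes per character on this tree: chelicerae fused: 1; nectar spur: 1; four-chambered heart: 1.
Total = 3.

3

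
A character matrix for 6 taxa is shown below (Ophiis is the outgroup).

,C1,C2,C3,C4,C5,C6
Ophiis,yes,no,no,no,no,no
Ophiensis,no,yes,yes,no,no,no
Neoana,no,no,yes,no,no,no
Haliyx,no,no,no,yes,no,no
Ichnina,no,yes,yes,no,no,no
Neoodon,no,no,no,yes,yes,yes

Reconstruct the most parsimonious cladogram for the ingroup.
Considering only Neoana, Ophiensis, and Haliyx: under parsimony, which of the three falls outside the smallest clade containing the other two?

Haliyx

Character polarity is set by the outgroup: the derived state is whichever differs from the outgroup's state, so for C1 the derived state is 'no', and for the remaining characters it is 'yes'.
C1 (derived state 'no') is shared by all ingroup taxa — unites the whole ingroup.
C2 (derived state 'yes') is shared by Ichnina and Ophiensis — a synapomorphy uniting that clade.
C3: derived state 'yes' in Ichnina, Neoana, and Ophiensis only — synapomorphy for {Ichnina, Neoana, Ophiensis}.
C4: derived state 'yes' in Haliyx and Neoodon only — synapomorphy for {Haliyx, Neoodon}.
C5: derived state 'yes' in Neoodon only — an autapomorphy, so it tells us nothing about relationships among taxa.
C6: derived state 'yes' in Neoodon only — an autapomorphy, so it tells us nothing about relationships among taxa.
Most parsimonious ingroup topology: (((Ophiensis,Ichnina),Neoana),(Haliyx,Neoodon)).
Neoana and Ophiensis share a more recent common ancestor with each other than either does with Haliyx, so Haliyx is the least closely related of the three.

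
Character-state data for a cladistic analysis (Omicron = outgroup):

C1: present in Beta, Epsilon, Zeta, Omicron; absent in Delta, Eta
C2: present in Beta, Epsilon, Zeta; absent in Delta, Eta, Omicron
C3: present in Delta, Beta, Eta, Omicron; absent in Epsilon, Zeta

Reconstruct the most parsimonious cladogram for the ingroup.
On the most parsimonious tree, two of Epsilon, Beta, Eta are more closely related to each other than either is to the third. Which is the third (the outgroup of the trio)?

Eta

Character polarity is set by the outgroup: the derived state is whichever differs from the outgroup's state, so for C1, C3 the derived state is 'absent', and for the remaining characters it is 'present'.
Only Delta and Eta show the derived state 'absent' for C1, supporting them as a clade.
C2: derived state 'present' in Beta, Epsilon, and Zeta only — synapomorphy for {Beta, Epsilon, Zeta}.
C3: derived state 'absent' in Epsilon and Zeta only — synapomorphy for {Epsilon, Zeta}.
Most parsimonious ingroup topology: ((Delta,Eta),((Zeta,Epsilon),Beta)).
Beta and Epsilon share a more recent common ancestor with each other than either does with Eta, so Eta is the least closely related of the three.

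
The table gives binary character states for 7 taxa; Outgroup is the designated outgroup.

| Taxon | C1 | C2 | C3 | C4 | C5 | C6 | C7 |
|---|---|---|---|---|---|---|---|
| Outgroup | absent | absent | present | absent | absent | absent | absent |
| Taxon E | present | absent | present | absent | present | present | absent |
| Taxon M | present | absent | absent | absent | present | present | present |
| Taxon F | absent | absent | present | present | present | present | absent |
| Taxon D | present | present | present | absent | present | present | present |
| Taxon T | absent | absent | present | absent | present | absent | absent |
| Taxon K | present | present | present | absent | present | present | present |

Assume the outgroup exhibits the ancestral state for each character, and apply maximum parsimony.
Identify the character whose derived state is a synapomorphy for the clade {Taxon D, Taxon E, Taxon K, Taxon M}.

C1

Character polarity is set by the outgroup: the derived state is whichever differs from the outgroup's state, so for C3 the derived state is 'absent', and for the remaining characters it is 'present'.
C1: derived state 'present' in Taxon D, Taxon E, Taxon K, and Taxon M only — synapomorphy for {Taxon D, Taxon E, Taxon K, Taxon M}.
C2: derived state 'present' in Taxon D and Taxon K only — synapomorphy for {Taxon D, Taxon K}.
C3: derived state 'absent' in Taxon M only — an autapomorphy, so it tells us nothing about relationships among taxa.
C4 (derived state 'present') is unique to Taxon F (autapomorphy; uninformative for grouping).
C5 (derived state 'present') is shared by all ingroup taxa — unites the whole ingroup.
Only Taxon D, Taxon E, Taxon F, Taxon K, and Taxon M show the derived state 'present' for C6, supporting them as a clade.
C7: derived state 'present' in Taxon D, Taxon K, and Taxon M only — synapomorphy for {Taxon D, Taxon K, Taxon M}.
Most parsimonious ingroup topology: (((Taxon E,(Taxon M,(Taxon D,Taxon K))),Taxon F),Taxon T).
The clade {Taxon D, Taxon E, Taxon K, Taxon M} is supported by C1: its derived state 'present' occurs in exactly those taxa and in no other taxon (including the outgroup).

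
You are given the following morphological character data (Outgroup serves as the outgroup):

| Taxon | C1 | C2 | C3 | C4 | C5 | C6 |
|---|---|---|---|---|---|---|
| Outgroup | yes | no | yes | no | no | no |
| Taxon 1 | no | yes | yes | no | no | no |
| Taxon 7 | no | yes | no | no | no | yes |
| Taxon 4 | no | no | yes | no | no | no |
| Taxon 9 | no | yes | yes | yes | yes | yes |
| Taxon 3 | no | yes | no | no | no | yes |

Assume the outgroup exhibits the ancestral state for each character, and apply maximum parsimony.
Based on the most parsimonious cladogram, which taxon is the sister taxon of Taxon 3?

Character polarity is set by the outgroup: the derived state is whichever differs from the outgroup's state, so for C1, C3 the derived state is 'no', and for the remaining characters it is 'yes'.
C1 (derived state 'no') is shared by all ingroup taxa — unites the whole ingroup.
C2 (derived state 'yes') is shared by Taxon 1, Taxon 3, Taxon 7, and Taxon 9 — a synapomorphy uniting that clade.
Only Taxon 3 and Taxon 7 show the derived state 'no' for C3, supporting them as a clade.
C4: derived state 'yes' in Taxon 9 only — an autapomorphy, so it tells us nothing about relationships among taxa.
C5 (derived state 'yes') is unique to Taxon 9 (autapomorphy; uninformative for grouping).
C6: derived state 'yes' in Taxon 3, Taxon 7, and Taxon 9 only — synapomorphy for {Taxon 3, Taxon 7, Taxon 9}.
Most parsimonious ingroup topology: ((Taxon 1,((Taxon 7,Taxon 3),Taxon 9)),Taxon 4).
Taxon 3 and Taxon 7 form a cherry on this tree, so they are sister taxa.

Taxon 7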